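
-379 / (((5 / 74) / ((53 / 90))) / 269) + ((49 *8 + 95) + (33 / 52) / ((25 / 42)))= -5195218499 / 5850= -888071.54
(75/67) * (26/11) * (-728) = -1419600/737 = -1926.19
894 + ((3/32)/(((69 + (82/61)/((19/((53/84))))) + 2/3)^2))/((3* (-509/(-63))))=41919605921235630855/46889939467466728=894.00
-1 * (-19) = 19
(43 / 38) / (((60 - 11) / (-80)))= -1720 / 931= -1.85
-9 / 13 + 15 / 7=132 / 91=1.45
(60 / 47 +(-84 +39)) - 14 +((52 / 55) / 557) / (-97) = -57.72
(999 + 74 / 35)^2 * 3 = 3683194563 / 1225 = 3006689.44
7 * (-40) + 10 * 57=290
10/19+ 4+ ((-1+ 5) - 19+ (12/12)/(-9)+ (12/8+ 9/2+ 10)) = 926/171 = 5.42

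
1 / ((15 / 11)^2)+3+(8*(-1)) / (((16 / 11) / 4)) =-4154 / 225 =-18.46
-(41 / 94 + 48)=-4553 / 94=-48.44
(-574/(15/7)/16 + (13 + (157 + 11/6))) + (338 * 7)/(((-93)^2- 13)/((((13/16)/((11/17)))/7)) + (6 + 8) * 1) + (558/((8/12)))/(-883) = 730598819461/4738213320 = 154.19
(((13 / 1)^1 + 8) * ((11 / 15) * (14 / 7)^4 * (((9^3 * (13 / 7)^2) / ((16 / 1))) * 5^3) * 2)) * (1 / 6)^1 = 11293425 / 7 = 1613346.43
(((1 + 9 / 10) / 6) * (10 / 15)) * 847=16093 / 90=178.81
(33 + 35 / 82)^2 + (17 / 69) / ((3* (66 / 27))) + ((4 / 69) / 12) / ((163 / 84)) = 929525861375 / 831873108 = 1117.39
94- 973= -879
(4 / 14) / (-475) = -2 / 3325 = -0.00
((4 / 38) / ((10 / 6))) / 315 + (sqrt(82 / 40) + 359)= sqrt(205) / 10 + 3581027 / 9975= 360.43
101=101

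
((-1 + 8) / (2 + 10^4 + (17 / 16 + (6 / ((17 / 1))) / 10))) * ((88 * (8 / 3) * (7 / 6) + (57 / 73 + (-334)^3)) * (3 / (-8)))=4161505674310 / 425617521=9777.57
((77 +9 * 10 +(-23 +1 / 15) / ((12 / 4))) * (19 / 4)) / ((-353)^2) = 136249 / 22429620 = 0.01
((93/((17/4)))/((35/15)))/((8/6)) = 837/119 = 7.03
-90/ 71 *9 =-810/ 71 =-11.41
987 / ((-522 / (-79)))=25991 / 174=149.37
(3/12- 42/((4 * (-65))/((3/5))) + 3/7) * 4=3.10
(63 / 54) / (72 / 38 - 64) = -133 / 7080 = -0.02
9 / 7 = 1.29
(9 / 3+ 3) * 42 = 252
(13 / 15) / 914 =13 / 13710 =0.00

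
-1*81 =-81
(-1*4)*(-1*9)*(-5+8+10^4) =360108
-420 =-420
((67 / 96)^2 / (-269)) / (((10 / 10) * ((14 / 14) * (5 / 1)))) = -4489 / 12395520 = -0.00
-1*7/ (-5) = 7/ 5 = 1.40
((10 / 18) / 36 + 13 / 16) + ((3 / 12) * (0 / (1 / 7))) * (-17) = 1073 / 1296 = 0.83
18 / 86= 9 / 43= 0.21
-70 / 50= -7 / 5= -1.40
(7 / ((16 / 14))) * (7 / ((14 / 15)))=735 / 16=45.94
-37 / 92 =-0.40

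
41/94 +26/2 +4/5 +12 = 12331/470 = 26.24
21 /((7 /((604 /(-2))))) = -906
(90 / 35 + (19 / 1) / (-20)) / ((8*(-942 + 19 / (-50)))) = -1135 / 5277328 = -0.00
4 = 4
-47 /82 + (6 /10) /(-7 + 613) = -0.57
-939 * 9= -8451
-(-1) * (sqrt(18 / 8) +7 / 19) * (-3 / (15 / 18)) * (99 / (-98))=63261 / 9310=6.79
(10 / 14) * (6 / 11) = 30 / 77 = 0.39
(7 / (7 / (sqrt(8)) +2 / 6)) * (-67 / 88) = 1407 / 4763 - 29547 * sqrt(2) / 19052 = -1.90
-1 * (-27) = 27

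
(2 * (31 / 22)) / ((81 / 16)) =496 / 891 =0.56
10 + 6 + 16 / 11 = 192 / 11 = 17.45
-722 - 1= -723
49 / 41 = 1.20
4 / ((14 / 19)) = 38 / 7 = 5.43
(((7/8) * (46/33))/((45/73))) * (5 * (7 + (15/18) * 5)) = 787451/7128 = 110.47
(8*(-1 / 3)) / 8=-1 / 3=-0.33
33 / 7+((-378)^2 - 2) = 1000207 / 7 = 142886.71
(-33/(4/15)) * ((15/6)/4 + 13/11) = -7155/32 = -223.59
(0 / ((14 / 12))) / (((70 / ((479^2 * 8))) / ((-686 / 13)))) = 0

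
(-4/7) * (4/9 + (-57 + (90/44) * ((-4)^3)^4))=-13589522564/693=-19609700.67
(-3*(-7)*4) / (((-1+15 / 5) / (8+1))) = 378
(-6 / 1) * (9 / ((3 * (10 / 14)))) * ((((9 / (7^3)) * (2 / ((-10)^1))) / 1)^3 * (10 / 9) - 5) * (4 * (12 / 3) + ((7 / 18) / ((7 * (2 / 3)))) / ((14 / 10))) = 20413881596739 / 10088401750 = 2023.50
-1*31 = -31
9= 9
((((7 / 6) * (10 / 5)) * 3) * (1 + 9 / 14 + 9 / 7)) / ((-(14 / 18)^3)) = -29889 / 686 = -43.57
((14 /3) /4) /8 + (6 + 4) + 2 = 583 /48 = 12.15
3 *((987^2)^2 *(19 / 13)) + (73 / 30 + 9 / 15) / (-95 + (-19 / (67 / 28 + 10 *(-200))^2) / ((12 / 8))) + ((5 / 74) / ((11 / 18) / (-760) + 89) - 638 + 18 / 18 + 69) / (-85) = 369357901213985632401573332491136291 / 88766128709229318786010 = 4161022977851.04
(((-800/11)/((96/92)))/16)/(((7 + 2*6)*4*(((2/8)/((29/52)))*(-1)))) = 16675/130416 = 0.13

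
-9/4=-2.25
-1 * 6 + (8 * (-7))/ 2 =-34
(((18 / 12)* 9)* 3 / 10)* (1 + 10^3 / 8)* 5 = 5103 / 2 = 2551.50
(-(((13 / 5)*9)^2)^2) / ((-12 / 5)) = 62462907 / 500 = 124925.81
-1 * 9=-9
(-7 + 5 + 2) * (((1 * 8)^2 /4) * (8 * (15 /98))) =0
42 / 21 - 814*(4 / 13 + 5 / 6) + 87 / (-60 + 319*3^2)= -926.76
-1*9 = -9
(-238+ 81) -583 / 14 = -2781 / 14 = -198.64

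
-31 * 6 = -186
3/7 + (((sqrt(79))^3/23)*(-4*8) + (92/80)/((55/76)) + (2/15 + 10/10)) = 18197/5775 - 2528*sqrt(79)/23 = -973.78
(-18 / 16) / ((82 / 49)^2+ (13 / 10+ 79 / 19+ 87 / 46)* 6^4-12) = -47215665 / 399354816704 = -0.00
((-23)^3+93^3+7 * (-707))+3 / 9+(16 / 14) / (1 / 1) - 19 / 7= 16532035 / 21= 787239.76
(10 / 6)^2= 25 / 9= 2.78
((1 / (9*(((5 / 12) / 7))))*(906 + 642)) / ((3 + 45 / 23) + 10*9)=1978 / 65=30.43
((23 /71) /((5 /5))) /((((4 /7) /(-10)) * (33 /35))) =-28175 /4686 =-6.01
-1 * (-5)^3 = 125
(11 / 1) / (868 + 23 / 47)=517 / 40819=0.01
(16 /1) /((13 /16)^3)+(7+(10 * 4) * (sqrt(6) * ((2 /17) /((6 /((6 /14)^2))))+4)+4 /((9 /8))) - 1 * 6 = 120 * sqrt(6) /833+3843581 /19773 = 194.74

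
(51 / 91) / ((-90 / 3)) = -17 / 910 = -0.02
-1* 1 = -1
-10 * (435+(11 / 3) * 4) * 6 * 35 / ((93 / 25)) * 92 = -2171890000 / 93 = -23353655.91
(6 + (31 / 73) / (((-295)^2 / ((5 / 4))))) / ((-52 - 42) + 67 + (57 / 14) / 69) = -4909468151 / 22044302750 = -0.22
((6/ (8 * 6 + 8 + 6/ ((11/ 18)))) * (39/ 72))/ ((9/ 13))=1859/ 26064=0.07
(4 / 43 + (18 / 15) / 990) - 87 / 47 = -2929204 / 1667325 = -1.76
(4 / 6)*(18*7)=84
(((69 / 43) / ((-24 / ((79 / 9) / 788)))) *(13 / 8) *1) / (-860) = 23621 / 16784778240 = 0.00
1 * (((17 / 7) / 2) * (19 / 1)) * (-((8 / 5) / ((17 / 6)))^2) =-21888 / 2975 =-7.36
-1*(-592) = 592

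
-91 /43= -2.12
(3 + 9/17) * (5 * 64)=19200/17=1129.41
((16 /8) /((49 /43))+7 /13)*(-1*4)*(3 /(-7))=17532 /4459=3.93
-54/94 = -27/47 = -0.57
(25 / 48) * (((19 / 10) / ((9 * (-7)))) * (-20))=475 / 1512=0.31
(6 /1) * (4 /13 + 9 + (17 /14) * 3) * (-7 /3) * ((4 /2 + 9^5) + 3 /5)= -695923106 /65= -10706509.32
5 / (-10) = -1 / 2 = -0.50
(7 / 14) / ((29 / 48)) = 24 / 29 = 0.83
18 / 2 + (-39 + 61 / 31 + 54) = 805 / 31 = 25.97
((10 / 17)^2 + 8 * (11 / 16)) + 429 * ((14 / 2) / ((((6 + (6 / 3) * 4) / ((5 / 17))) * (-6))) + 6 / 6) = 490527 / 1156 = 424.33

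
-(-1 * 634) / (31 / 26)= 16484 / 31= 531.74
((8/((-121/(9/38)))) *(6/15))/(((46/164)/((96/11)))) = -0.19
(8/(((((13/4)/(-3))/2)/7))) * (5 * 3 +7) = -29568/13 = -2274.46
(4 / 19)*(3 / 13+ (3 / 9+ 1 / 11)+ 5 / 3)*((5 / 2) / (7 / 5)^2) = 83000 / 133133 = 0.62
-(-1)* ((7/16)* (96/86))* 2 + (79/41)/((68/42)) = 129885/59942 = 2.17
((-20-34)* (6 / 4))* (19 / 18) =-171 / 2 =-85.50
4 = 4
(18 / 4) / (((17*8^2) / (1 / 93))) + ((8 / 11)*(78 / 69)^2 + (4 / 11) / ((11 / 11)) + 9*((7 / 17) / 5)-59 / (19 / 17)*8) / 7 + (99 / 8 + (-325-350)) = -17148851318581 / 23730008960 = -722.67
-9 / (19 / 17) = -153 / 19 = -8.05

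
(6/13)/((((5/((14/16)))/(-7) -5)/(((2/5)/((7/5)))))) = -28/1235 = -0.02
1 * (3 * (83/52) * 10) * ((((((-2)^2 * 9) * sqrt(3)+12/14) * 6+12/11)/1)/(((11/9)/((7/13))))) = 2689200/20449+8470980 * sqrt(3)/1859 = 8024.01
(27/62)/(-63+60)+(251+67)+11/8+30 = 86609/248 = 349.23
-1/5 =-0.20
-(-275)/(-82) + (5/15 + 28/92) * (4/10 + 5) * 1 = 847/9430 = 0.09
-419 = -419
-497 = -497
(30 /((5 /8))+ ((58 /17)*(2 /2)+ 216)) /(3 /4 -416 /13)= -18184 /2125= -8.56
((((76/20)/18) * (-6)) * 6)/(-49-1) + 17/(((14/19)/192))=3876133/875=4429.87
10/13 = 0.77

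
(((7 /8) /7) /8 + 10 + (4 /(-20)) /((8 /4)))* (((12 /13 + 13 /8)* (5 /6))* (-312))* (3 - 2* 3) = 2522535 /128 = 19707.30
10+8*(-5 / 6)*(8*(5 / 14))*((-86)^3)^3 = 102930966924665446610 / 21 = 4901474615460259362.38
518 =518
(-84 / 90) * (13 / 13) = -14 / 15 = -0.93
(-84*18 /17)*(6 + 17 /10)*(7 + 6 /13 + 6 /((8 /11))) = -11889801 /1105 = -10760.00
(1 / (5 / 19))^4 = 130321 / 625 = 208.51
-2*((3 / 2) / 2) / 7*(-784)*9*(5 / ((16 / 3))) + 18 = 2871 / 2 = 1435.50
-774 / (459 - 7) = -387 / 226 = -1.71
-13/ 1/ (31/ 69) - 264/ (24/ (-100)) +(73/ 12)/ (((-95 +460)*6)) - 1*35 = 11562511/ 11160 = 1036.07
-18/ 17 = -1.06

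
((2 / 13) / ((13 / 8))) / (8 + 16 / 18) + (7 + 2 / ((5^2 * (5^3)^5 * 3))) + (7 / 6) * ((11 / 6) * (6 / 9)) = 58740386962896709 / 6962585449218750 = 8.44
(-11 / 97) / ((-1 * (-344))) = -0.00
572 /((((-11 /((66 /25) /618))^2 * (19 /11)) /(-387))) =-0.02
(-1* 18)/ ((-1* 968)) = 9/ 484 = 0.02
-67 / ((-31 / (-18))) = -1206 / 31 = -38.90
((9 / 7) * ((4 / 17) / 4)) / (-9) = -1 / 119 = -0.01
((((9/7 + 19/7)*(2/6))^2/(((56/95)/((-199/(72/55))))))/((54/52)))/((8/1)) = -13517075/244944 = -55.18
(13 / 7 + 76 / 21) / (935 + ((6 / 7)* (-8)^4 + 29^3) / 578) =66470 / 11934927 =0.01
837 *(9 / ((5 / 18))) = 135594 / 5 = 27118.80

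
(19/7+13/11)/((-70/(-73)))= 2190/539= 4.06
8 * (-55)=-440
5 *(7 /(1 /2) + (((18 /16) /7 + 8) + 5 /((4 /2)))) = 6905 /56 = 123.30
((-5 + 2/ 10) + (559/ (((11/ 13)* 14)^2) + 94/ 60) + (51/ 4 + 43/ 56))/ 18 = 10151363/ 12806640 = 0.79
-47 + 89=42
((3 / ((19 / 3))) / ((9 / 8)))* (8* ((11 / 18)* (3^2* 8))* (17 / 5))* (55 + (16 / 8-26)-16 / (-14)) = 2154240 / 133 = 16197.29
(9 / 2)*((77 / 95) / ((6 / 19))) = 231 / 20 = 11.55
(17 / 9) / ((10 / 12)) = 34 / 15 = 2.27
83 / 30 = 2.77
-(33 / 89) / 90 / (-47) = 11 / 125490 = 0.00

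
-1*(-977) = 977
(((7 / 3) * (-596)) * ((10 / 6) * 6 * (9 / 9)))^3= -72616096448000 / 27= -2689485053629.63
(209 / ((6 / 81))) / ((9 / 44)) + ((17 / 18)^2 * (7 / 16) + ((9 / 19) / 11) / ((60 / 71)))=74728350403 / 5417280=13794.44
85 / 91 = 0.93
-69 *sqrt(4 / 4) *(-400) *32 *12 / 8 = 1324800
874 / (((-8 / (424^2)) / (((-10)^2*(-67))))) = 131591537600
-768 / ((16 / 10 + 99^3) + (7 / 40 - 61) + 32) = -10240 / 12936957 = -0.00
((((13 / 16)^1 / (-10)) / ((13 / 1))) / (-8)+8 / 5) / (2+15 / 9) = 6147 / 14080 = 0.44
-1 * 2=-2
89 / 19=4.68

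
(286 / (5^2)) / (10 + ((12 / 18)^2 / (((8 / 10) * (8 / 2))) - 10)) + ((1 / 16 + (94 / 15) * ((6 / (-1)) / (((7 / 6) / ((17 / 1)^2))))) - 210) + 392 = -126694773 / 14000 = -9049.63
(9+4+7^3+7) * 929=337227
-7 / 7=-1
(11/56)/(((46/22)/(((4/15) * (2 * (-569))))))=-68849/2415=-28.51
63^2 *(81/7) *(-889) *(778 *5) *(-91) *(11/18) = 8832446437815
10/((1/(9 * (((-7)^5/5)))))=-302526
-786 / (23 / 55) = -43230 / 23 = -1879.57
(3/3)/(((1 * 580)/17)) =17/580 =0.03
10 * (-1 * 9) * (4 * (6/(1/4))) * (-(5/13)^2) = 216000/169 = 1278.11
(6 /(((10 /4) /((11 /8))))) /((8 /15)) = 99 /16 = 6.19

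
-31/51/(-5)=31/255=0.12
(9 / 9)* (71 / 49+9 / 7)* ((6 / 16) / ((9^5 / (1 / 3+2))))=67 / 1653372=0.00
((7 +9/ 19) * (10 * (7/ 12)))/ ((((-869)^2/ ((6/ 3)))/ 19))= 4970/ 2265483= 0.00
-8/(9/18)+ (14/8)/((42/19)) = -365/24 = -15.21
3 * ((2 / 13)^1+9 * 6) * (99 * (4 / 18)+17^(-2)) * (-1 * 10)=-134302080 / 3757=-35747.16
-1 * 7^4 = -2401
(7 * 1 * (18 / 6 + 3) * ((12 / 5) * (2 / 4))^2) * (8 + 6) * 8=6773.76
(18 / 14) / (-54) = -0.02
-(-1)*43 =43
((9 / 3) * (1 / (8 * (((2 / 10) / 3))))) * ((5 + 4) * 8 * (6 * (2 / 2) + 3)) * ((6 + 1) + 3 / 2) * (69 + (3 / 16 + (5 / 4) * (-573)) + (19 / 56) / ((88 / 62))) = -98758143945 / 4928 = -20040207.78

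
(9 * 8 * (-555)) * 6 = -239760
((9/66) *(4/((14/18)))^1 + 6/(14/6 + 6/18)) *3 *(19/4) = 51813/1232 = 42.06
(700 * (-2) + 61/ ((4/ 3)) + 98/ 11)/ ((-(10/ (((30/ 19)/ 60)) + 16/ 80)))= 295975/ 83644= 3.54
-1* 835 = -835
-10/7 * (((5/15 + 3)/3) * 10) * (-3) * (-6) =-2000/7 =-285.71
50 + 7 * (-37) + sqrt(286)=-209 + sqrt(286)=-192.09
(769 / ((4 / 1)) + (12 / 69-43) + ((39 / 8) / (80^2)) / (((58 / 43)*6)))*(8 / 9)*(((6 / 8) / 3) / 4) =6803852819 / 819609600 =8.30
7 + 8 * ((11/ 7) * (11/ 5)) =1213/ 35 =34.66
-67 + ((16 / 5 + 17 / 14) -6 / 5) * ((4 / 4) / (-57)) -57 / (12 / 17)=-78633 / 532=-147.81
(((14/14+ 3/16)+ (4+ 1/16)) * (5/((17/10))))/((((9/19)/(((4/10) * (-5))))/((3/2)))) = -3325/34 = -97.79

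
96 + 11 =107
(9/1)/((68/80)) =180/17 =10.59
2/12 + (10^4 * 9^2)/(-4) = -202499.83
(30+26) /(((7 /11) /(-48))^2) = 2230272 /7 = 318610.29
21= 21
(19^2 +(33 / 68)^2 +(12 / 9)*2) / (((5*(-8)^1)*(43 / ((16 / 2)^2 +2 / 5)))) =-812736211 / 59649600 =-13.63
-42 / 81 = -14 / 27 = -0.52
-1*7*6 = -42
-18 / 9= -2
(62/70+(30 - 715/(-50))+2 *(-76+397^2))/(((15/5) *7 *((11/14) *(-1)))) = -2005253/105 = -19097.65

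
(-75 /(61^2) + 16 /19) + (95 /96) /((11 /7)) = 108380051 /74658144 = 1.45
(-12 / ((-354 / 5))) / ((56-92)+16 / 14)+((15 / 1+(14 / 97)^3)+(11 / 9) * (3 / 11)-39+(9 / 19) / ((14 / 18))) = -60443531041757 / 2621198681346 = -23.06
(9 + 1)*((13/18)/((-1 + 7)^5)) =65/69984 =0.00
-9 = -9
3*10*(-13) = -390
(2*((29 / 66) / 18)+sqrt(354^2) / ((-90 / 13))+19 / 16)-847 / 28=-1904293 / 23760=-80.15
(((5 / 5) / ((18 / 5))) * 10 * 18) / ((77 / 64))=3200 / 77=41.56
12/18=2/3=0.67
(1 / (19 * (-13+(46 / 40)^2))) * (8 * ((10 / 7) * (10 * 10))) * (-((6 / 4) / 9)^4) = 200000 / 50320683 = 0.00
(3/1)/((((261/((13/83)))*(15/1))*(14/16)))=104/758205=0.00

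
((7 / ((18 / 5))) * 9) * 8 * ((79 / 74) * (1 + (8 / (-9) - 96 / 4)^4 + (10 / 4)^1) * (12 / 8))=13922626285435 / 161838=86028165.73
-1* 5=-5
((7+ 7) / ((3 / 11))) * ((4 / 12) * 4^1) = 616 / 9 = 68.44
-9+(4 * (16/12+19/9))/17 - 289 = -45470/153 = -297.19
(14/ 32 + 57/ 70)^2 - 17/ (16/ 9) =-8.00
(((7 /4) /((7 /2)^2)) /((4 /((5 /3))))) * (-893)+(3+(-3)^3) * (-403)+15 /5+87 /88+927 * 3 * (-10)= -33609883 /1848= -18187.17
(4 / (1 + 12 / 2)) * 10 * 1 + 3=8.71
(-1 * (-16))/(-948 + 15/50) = -160/9477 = -0.02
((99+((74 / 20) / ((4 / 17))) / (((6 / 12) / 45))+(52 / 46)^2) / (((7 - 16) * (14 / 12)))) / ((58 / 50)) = -124.43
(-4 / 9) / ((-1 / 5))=20 / 9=2.22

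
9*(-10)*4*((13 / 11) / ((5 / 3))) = -2808 / 11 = -255.27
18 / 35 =0.51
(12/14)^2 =36/49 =0.73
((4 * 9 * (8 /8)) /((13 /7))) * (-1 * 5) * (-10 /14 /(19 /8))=7200 /247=29.15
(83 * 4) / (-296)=-1.12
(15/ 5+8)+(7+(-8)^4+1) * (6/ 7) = 3528.71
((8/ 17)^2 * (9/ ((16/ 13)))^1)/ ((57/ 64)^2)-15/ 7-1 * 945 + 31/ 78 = -53813766035/ 56963634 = -944.70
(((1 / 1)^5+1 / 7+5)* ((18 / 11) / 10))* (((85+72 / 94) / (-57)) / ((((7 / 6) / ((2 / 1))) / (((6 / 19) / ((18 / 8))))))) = -16639968 / 45726065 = -0.36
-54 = -54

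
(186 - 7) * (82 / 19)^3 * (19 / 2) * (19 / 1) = 2597233.47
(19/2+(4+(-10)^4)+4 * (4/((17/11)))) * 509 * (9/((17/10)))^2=143001187.86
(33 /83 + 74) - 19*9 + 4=-7686 /83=-92.60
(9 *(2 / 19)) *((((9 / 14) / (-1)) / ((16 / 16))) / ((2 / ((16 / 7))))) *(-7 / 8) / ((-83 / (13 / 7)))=-1053 / 77273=-0.01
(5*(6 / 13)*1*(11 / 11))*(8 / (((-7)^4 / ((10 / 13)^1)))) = 2400 / 405769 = 0.01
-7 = -7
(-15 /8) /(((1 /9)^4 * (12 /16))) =-32805 /2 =-16402.50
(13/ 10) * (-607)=-7891/ 10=-789.10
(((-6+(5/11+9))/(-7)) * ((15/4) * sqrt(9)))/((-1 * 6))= 285/308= 0.93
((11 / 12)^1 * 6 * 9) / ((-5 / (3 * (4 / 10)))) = -297 / 25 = -11.88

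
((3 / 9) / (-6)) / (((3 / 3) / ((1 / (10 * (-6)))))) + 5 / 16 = 677 / 2160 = 0.31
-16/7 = -2.29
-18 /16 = -9 /8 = -1.12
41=41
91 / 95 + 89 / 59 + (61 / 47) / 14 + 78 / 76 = 6611621 / 1844045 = 3.59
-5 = -5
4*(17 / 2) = 34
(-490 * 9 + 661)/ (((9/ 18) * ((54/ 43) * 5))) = -161207/ 135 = -1194.13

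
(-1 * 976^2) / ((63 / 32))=-30482432 / 63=-483848.13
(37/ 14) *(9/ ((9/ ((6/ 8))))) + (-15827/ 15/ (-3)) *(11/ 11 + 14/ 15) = 25777973/ 37800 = 681.96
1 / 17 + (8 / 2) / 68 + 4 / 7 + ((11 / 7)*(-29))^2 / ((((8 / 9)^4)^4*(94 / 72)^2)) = 259676569395554762363233 / 32371328763771748352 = 8021.81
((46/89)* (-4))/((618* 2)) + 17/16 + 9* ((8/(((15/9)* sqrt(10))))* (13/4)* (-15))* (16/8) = 466781/440016 - 2106* sqrt(10)/5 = -1330.89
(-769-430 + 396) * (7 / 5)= -5621 / 5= -1124.20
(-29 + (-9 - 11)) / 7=-7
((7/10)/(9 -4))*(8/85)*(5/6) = 14/1275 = 0.01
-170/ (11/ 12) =-2040/ 11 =-185.45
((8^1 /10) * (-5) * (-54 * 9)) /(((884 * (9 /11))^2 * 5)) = 363 /488410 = 0.00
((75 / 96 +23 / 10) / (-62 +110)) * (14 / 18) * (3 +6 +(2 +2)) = 44863 / 69120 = 0.65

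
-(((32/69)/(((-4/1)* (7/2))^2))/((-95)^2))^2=-64/931075207925625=-0.00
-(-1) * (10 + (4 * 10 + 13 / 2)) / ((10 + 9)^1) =113 / 38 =2.97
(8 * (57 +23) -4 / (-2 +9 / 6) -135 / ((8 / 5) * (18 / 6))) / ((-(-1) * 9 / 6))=1653 / 4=413.25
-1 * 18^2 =-324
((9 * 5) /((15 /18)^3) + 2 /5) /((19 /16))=31264 /475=65.82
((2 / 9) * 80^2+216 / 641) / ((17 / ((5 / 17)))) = 41033720 / 1667241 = 24.61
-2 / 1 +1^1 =-1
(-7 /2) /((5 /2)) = -7 /5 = -1.40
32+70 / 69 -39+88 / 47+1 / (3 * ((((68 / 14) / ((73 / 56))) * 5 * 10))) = -60443829 / 14701600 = -4.11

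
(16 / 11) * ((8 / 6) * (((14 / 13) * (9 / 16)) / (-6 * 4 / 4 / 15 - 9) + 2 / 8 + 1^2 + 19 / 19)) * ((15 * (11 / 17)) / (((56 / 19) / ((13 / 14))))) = 12.96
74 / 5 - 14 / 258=9511 / 645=14.75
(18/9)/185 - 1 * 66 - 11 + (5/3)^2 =-123562/1665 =-74.21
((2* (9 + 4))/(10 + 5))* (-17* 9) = -265.20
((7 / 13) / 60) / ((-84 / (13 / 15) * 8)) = -1 / 86400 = -0.00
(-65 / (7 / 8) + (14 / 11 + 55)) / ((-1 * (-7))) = -1387 / 539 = -2.57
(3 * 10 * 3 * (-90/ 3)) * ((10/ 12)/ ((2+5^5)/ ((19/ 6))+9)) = -14250/ 6311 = -2.26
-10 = -10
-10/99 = -0.10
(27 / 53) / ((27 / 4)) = 4 / 53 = 0.08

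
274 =274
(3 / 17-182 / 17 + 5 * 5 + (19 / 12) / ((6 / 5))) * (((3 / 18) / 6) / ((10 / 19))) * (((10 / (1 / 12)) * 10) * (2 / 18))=1836065 / 16524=111.12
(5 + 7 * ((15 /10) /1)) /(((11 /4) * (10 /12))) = 372 /55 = 6.76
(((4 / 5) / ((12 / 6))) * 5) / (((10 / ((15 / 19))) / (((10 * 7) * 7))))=1470 / 19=77.37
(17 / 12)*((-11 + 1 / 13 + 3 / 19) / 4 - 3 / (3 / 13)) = -263551 / 11856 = -22.23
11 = 11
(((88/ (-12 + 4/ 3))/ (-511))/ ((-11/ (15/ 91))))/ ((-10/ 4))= 9/ 93002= 0.00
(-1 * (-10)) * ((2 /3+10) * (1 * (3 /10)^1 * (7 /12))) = 56 /3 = 18.67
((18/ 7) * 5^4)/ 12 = 1875/ 14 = 133.93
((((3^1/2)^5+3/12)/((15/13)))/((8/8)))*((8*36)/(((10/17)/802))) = 66731613/25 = 2669264.52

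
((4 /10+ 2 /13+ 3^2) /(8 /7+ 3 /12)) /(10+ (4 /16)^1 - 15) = -23184 /16055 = -1.44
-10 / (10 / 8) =-8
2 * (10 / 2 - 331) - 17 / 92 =-60001 / 92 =-652.18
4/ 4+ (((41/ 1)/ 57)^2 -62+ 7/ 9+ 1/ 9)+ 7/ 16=-1025059/ 17328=-59.16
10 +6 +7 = 23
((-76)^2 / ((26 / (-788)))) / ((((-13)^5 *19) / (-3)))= -359328 / 4826809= -0.07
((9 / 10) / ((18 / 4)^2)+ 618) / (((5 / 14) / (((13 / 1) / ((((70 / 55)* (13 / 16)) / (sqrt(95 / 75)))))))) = 4894912* sqrt(285) / 3375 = 24484.63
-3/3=-1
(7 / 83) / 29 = 7 / 2407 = 0.00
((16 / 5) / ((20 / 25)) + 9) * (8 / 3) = 104 / 3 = 34.67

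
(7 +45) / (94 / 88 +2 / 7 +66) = 16016 / 20745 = 0.77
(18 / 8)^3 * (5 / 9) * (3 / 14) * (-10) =-6075 / 448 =-13.56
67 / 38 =1.76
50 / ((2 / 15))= 375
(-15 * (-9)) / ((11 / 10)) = 1350 / 11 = 122.73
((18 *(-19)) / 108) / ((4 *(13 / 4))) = -19 / 78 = -0.24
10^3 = 1000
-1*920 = -920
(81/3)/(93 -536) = -27/443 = -0.06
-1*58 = -58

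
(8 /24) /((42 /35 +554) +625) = 5 /17703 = 0.00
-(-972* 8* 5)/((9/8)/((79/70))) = 273024/7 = 39003.43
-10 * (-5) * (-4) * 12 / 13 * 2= -4800 / 13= -369.23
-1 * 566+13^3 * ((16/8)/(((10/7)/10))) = 30192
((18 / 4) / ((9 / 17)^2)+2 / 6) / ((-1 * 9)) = -295 / 162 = -1.82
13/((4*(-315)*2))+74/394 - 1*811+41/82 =-402273941/496440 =-810.32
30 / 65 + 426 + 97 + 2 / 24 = 81673 / 156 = 523.54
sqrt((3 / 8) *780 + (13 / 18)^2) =sqrt(94939) / 18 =17.12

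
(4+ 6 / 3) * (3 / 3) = 6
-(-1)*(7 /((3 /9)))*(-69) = -1449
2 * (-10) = -20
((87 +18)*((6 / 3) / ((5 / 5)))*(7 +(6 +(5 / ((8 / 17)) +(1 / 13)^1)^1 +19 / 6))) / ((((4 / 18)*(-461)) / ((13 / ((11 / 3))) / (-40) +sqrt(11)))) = -177.79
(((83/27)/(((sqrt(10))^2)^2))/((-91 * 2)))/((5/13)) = -83/189000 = -0.00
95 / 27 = 3.52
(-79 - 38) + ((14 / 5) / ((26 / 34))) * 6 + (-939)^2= 57305688 / 65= 881625.97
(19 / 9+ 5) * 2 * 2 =256 / 9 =28.44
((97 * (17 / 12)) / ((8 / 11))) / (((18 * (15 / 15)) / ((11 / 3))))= 199529 / 5184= 38.49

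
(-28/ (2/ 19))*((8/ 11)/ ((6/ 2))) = -2128/ 33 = -64.48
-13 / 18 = -0.72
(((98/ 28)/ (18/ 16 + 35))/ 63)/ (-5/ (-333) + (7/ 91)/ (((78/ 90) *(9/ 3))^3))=2113514/ 26650135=0.08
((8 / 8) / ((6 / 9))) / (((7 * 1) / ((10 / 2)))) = 15 / 14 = 1.07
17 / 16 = 1.06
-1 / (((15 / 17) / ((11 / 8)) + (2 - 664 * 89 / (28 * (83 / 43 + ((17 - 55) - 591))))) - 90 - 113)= 17647938 / 3476511791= 0.01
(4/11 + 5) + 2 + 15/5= 114/11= 10.36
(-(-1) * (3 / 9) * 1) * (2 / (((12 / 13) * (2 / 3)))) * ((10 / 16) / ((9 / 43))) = 2795 / 864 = 3.23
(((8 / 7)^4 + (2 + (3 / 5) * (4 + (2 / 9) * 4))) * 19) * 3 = 4543166 / 12005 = 378.44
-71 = -71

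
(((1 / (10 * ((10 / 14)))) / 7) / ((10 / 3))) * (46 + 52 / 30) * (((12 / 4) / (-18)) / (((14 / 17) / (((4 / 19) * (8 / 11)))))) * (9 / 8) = -9129 / 914375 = -0.01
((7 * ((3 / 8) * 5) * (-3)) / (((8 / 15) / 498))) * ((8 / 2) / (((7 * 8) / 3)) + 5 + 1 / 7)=-12605625 / 64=-196962.89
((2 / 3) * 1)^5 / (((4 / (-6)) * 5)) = -0.04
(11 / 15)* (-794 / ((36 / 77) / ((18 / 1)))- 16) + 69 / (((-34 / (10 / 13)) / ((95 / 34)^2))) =-5733184829 / 255476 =-22441.19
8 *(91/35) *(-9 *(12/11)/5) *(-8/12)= 7488/275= 27.23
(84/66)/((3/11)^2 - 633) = -77/38292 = -0.00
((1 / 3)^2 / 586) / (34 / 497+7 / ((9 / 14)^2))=4473 / 401197868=0.00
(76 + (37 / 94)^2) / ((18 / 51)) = 11439385 / 53016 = 215.77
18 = 18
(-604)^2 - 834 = 363982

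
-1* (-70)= 70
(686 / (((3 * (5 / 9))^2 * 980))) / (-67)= -63 / 16750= -0.00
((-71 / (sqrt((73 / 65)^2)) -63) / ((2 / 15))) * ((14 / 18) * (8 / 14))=-92140 / 219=-420.73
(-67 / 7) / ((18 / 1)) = -67 / 126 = -0.53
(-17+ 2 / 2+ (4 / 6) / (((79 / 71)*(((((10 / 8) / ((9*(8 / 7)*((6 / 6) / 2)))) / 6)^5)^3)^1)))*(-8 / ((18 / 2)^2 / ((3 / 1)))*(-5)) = 42263281436951080885042068174748577671866543488 / 61807548222097283935546875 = 683788350333579735102.67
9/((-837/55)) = -55/93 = -0.59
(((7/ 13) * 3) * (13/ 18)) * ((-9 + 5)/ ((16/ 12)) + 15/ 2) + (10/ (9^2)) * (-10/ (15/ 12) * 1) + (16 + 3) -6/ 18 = 7429/ 324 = 22.93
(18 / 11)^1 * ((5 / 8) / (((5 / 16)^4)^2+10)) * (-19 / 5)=-183609851904 / 472450699435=-0.39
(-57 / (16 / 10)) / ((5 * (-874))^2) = -3 / 1608160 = -0.00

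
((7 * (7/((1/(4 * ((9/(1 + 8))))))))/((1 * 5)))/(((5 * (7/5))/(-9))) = -252/5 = -50.40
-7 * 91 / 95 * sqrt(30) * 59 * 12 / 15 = -150332 * sqrt(30) / 475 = -1733.48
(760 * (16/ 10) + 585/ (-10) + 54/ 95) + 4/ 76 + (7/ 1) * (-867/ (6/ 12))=-2086177/ 190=-10979.88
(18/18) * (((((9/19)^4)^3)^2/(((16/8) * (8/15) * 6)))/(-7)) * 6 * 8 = -1196496646153087647950415/68582681033451855448028133890894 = -0.00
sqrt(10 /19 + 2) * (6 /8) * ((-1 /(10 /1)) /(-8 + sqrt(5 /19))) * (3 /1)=9 * sqrt(15) /12110 + 36 * sqrt(57) /6055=0.05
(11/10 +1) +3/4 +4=137/20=6.85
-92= -92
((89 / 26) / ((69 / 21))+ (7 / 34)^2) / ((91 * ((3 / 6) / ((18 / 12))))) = 160605 / 4493372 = 0.04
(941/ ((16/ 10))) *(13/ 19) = 61165/ 152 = 402.40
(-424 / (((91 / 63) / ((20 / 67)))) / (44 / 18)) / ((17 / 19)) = -6525360 / 162877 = -40.06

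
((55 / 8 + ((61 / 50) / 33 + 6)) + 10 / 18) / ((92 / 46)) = 266657 / 39600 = 6.73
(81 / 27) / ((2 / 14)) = 21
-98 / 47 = -2.09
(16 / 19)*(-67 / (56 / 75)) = -10050 / 133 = -75.56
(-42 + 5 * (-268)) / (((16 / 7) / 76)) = -91903 / 2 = -45951.50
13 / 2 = 6.50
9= 9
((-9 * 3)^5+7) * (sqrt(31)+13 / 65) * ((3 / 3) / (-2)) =1434890+7174450 * sqrt(31) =41380537.03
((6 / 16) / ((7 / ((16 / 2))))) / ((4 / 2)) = 3 / 14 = 0.21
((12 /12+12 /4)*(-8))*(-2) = 64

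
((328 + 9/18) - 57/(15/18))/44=2601/440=5.91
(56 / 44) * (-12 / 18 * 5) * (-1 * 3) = 140 / 11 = 12.73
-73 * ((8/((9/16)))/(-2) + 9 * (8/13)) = 13432/117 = 114.80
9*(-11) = -99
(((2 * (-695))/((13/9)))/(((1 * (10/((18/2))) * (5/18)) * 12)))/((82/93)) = -3141261/10660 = -294.68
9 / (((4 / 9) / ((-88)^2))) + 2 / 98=7683985 / 49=156816.02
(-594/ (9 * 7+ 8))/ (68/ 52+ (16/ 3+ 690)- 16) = -23166/ 1884695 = -0.01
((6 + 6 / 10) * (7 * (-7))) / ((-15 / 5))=107.80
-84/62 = -42/31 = -1.35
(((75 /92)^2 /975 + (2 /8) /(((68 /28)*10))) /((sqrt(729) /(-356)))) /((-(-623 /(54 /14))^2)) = 2771631 /499643346020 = 0.00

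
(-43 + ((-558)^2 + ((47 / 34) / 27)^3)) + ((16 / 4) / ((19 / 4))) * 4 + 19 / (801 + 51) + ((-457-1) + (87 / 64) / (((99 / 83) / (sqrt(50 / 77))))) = 12035 * sqrt(154) / 162624 + 324424589924082565 / 1043614232568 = 310867.31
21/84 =1/4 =0.25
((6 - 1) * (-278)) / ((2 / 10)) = -6950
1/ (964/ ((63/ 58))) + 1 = 1.00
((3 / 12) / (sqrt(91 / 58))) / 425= sqrt(5278) / 154700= 0.00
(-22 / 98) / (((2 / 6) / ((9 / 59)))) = -297 / 2891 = -0.10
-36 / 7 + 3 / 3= -29 / 7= -4.14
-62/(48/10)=-155/12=-12.92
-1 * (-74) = 74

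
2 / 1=2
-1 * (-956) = 956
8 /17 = 0.47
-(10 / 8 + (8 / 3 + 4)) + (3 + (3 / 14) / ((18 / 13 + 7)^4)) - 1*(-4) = -10868664299 / 11857285524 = -0.92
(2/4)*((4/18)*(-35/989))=-35/8901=-0.00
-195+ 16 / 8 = -193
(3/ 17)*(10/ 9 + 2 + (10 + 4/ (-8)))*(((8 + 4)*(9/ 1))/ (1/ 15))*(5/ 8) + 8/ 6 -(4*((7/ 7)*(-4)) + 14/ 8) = 231427/ 102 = 2268.89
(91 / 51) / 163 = 91 / 8313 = 0.01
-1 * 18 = -18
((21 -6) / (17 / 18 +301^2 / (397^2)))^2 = 97.48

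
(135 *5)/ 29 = 23.28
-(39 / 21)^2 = -169 / 49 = -3.45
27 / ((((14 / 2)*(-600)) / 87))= -783 / 1400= -0.56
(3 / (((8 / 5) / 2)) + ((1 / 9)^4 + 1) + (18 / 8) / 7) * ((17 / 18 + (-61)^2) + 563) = 35930159005 / 1653372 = 21731.44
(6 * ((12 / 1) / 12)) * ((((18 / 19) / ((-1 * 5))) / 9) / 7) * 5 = -12 / 133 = -0.09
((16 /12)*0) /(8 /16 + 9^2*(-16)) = 0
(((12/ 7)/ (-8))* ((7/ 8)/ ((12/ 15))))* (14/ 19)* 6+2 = 0.96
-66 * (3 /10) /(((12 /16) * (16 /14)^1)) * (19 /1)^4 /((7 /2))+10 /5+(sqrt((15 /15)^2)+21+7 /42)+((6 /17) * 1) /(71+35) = -860094.43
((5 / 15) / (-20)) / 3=-1 / 180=-0.01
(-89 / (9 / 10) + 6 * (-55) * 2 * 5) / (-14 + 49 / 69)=100510 / 393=255.75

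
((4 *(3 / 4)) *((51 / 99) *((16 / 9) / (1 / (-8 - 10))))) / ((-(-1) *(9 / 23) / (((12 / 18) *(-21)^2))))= -1226176 / 33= -37156.85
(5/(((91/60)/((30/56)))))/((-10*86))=-225/109564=-0.00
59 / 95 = 0.62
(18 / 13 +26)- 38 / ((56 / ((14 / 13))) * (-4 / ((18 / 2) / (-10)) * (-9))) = 27.40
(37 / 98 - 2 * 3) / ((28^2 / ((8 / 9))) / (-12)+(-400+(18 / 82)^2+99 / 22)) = 926231 / 77254184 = 0.01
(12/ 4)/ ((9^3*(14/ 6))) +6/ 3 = 1135/ 567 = 2.00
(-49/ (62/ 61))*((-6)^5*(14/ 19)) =162697248/ 589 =276226.23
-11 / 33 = -1 / 3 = -0.33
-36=-36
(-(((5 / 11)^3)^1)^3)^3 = -0.00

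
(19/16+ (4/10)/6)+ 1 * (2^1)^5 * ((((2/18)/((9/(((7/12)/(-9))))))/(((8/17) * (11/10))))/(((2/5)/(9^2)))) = -208201/23760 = -8.76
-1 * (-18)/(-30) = -0.60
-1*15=-15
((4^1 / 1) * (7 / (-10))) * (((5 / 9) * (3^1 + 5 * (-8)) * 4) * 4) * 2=1841.78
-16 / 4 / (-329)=0.01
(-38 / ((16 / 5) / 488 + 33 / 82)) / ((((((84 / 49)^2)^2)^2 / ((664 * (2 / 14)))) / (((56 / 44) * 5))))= -568420475841925 / 755954850816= -751.92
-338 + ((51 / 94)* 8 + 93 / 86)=-1344281 / 4042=-332.58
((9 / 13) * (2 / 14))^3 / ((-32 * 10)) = -729 / 241142720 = -0.00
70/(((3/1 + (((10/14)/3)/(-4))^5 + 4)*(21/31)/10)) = 4321523404800/29274832843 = 147.62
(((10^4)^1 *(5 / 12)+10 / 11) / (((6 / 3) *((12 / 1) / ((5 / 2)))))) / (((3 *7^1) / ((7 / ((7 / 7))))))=343825 / 2376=144.71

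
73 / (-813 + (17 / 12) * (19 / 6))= -5256 / 58213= -0.09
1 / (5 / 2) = 2 / 5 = 0.40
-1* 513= -513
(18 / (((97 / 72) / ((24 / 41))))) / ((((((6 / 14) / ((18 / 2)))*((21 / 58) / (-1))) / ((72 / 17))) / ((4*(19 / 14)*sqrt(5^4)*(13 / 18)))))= -188307.94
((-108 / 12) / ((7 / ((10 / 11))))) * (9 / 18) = -0.58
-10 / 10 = -1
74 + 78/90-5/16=17893/240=74.55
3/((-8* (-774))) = 1/2064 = 0.00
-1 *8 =-8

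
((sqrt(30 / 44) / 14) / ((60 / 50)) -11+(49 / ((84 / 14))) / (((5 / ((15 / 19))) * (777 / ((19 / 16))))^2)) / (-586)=23130623 / 1232231424 -5 * sqrt(330) / 1082928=0.02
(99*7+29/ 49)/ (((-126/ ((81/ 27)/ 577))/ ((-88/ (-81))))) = -1495384/ 48092373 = -0.03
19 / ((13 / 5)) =95 / 13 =7.31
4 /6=2 /3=0.67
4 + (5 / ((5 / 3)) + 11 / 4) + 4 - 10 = 15 / 4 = 3.75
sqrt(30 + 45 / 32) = sqrt(2010) / 8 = 5.60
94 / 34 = 47 / 17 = 2.76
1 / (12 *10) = 1 / 120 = 0.01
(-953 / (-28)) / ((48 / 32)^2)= 953 / 63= 15.13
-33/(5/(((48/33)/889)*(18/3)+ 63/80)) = -5.26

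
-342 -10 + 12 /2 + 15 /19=-6559 /19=-345.21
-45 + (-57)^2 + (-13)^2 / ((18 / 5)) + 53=59471 / 18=3303.94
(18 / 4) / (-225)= -1 / 50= -0.02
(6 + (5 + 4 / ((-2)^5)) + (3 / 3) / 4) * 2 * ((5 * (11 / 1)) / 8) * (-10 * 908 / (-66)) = 505075 / 24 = 21044.79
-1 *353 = -353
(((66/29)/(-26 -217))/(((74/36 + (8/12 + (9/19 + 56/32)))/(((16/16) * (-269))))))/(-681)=-449768/601297803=-0.00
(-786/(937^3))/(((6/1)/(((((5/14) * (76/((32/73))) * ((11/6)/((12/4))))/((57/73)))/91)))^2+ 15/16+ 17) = -0.00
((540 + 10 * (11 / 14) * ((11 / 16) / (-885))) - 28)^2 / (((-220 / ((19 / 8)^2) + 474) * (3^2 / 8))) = 37189415025698329 / 69427063040832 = 535.66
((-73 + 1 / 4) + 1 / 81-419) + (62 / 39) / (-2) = -492.53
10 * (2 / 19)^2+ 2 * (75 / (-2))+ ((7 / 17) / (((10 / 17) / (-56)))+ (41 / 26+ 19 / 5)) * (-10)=1235862 / 4693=263.34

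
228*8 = 1824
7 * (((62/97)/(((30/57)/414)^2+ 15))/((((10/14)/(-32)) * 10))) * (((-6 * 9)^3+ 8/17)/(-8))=-1572441793483302/59783299475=-26302.36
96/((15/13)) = 83.20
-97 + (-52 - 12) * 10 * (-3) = 1823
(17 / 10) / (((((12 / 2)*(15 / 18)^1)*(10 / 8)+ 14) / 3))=34 / 135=0.25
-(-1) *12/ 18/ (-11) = -2/ 33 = -0.06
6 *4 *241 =5784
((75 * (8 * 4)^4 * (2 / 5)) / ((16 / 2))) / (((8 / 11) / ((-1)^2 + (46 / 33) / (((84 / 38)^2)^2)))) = 1112890716160 / 194481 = 5722362.16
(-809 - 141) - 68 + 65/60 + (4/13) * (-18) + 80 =-147023/156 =-942.46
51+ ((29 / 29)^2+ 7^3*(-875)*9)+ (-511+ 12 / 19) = -51330084 / 19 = -2701583.37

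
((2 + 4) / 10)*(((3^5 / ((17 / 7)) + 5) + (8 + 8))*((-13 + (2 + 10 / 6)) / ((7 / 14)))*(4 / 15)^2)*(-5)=614656 / 1275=482.08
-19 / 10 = -1.90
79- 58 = 21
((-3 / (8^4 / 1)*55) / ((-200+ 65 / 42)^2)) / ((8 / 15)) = -43659 / 22764658688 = -0.00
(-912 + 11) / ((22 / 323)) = -291023 / 22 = -13228.32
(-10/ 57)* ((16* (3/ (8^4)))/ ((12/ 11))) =-55/ 29184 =-0.00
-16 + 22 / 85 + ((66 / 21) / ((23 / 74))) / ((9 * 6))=-5747096 / 369495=-15.55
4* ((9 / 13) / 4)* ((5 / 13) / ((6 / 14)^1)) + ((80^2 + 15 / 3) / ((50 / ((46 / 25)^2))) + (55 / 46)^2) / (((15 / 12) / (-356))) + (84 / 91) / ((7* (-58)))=-35140686106529231 / 283568796875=-123922.97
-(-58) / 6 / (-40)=-29 / 120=-0.24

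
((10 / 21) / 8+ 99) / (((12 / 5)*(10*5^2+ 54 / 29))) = 1206545 / 7362432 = 0.16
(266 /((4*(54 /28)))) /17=931 /459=2.03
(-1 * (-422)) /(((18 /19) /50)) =200450 /9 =22272.22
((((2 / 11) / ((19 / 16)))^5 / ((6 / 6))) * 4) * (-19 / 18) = -67108864 / 188894946339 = -0.00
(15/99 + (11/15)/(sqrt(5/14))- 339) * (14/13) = -156548/429 + 154 * sqrt(70)/975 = -363.59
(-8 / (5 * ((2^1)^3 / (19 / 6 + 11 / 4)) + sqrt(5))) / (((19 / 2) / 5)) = -545280 / 779741 + 80656 * sqrt(5) / 779741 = -0.47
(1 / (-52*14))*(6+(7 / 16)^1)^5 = -11592740743 / 763363328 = -15.19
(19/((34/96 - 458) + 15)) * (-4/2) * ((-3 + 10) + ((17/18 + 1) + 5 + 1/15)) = 383344/318705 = 1.20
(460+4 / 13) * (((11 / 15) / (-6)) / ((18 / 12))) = -65824 / 1755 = -37.51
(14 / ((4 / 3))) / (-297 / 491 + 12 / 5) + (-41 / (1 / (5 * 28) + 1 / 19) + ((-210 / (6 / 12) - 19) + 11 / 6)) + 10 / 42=-1826277431 / 1634997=-1116.99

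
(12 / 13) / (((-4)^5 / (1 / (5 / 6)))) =-9 / 8320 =-0.00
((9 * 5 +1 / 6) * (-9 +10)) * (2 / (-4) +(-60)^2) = 162577.42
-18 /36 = -1 /2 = -0.50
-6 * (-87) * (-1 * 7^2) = -25578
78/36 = 13/6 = 2.17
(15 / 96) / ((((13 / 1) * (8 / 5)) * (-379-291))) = -5 / 445952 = -0.00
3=3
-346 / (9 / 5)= -1730 / 9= -192.22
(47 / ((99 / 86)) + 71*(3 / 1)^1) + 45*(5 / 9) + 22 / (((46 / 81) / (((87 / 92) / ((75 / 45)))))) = 315072869 / 1047420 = 300.81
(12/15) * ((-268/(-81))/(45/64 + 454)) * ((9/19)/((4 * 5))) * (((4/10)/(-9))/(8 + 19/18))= -68608/101391521625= -0.00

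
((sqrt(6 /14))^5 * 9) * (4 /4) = 1.08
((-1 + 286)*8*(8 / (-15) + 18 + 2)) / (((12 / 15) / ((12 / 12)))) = 55480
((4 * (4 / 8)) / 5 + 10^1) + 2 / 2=57 / 5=11.40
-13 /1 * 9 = -117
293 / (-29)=-293 / 29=-10.10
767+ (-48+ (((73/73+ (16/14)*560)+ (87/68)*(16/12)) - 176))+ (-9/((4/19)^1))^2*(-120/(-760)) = 401001/272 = 1474.27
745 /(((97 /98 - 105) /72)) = -5256720 /10193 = -515.72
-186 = -186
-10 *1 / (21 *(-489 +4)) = 2 / 2037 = 0.00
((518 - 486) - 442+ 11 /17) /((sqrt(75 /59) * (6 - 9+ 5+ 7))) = -6959 * sqrt(177) /2295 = -40.34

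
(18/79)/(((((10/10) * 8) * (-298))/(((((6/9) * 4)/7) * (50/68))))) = -75/2801498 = -0.00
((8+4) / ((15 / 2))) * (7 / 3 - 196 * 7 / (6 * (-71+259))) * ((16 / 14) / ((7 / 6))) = 576 / 329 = 1.75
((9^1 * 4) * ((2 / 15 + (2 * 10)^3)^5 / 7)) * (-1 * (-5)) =99541094676484608038400128 / 118125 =842675933769181866991.75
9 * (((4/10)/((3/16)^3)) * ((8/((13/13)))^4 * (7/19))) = 234881024/285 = 824143.94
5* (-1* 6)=-30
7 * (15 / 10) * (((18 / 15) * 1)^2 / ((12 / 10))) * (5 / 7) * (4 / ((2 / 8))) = 144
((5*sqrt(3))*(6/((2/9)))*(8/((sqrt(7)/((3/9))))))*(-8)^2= 23040*sqrt(21)/7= 15083.22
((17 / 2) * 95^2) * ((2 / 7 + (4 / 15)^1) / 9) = 889865 / 189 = 4708.28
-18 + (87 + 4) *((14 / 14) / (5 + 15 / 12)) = -86 / 25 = -3.44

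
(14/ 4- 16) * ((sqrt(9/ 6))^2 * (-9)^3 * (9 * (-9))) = -4428675/ 4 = -1107168.75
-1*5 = -5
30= 30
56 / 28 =2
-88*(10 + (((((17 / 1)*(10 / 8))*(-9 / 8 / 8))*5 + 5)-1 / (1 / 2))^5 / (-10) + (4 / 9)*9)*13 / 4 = -38200017275362184671 / 5497558138880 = -6948542.66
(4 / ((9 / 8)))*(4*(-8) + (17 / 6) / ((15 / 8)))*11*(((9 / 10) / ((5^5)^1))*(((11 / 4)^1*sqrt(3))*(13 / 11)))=-784784*sqrt(3) / 703125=-1.93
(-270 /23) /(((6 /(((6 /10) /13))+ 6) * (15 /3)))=-27 /1564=-0.02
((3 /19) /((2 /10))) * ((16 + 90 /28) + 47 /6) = 2840 /133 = 21.35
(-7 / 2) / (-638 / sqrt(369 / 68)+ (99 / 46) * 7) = 3742767 / 5308321381+ 2577288 * sqrt(697) / 5308321381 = 0.01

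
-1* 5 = -5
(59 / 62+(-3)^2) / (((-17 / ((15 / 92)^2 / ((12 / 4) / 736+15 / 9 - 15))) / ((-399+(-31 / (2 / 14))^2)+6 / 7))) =136119023100 / 2497132057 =54.51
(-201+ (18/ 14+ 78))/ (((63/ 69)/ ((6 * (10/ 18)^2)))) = -326600/ 1323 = -246.86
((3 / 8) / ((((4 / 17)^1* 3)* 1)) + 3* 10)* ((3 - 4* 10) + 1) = -8793 / 8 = -1099.12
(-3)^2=9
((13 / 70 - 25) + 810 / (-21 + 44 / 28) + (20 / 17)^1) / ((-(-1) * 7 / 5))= -155483 / 3332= -46.66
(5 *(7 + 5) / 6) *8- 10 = 70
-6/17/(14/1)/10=-0.00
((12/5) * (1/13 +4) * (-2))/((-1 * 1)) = 1272/65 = 19.57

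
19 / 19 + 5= 6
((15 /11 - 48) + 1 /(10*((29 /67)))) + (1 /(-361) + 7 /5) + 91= 52963813 /1151590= 45.99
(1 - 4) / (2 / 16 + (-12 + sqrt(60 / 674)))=0.26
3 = 3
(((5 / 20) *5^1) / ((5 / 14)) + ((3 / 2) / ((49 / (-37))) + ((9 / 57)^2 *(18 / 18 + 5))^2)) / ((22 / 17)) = 1.85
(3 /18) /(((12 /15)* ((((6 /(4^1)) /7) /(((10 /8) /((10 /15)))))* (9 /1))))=175 /864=0.20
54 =54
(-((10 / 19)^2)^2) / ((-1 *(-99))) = -10000 / 12901779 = -0.00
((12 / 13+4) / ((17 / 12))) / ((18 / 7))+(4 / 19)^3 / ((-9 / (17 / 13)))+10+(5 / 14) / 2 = 4403844923 / 381991428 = 11.53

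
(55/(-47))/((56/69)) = -3795/2632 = -1.44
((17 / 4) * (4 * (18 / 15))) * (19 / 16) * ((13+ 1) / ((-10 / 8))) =-6783 / 25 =-271.32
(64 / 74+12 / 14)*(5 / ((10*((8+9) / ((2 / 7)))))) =446 / 30821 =0.01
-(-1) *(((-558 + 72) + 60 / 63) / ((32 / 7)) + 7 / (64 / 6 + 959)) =-14814529 / 139632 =-106.10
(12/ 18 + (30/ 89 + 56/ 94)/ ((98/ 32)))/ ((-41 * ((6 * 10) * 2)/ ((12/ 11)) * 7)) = -59723/ 1941242457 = -0.00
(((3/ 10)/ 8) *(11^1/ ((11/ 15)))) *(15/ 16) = 135/ 256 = 0.53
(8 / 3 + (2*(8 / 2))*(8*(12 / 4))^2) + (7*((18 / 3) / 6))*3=13895 / 3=4631.67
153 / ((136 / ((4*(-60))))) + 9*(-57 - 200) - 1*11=-2594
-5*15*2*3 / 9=-50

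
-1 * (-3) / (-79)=-3 / 79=-0.04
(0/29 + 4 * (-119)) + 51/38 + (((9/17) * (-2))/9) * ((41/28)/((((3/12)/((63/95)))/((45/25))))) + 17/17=-474.48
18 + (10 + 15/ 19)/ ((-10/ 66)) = -1011/ 19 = -53.21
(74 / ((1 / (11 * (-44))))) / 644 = -8954 / 161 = -55.61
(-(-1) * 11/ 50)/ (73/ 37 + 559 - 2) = 407/ 1034100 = 0.00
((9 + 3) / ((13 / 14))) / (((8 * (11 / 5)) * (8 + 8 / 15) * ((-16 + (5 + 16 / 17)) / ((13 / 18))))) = -2975 / 481536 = -0.01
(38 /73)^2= 1444 /5329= 0.27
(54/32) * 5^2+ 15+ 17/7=6677/112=59.62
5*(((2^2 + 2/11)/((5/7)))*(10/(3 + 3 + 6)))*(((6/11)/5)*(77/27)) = 2254/297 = 7.59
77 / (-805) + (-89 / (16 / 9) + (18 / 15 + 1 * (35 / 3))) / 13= -42437 / 14352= -2.96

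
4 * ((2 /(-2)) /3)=-4 /3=-1.33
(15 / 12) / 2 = 5 / 8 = 0.62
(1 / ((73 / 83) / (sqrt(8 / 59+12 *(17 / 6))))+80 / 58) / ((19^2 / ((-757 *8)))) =-502648 *sqrt(118826) / 1554827 -242240 / 10469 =-134.58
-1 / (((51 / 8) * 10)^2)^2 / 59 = -256 / 249466786875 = -0.00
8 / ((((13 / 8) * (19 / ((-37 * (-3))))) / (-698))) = -20075.27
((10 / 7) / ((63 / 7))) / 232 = 5 / 7308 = 0.00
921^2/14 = 848241/14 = 60588.64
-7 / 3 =-2.33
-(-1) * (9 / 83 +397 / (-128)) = -2.99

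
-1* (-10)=10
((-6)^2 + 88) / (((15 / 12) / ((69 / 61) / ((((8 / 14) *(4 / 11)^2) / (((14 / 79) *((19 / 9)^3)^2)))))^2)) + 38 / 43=54864573024994319590601024197 / 10027666697837471778240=5471319.97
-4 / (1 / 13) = -52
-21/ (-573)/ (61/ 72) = 504/ 11651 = 0.04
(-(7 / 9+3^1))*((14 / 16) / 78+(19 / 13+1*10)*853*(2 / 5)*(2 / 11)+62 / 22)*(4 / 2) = -416495393 / 77220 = -5393.62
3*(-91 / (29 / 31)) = -8463 / 29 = -291.83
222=222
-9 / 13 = -0.69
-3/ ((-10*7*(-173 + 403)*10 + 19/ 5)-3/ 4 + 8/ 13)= 780/ 41859047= 0.00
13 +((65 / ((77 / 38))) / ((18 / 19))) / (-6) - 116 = -451739 / 4158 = -108.64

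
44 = 44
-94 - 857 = -951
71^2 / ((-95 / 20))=-20164 / 19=-1061.26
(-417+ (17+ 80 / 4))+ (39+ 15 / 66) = -7497 / 22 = -340.77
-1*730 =-730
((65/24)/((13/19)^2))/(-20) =-0.29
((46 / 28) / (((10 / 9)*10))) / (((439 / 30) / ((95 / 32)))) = 11799 / 393344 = 0.03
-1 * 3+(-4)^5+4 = -1023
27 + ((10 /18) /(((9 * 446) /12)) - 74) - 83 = -130.00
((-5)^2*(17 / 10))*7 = 595 / 2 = 297.50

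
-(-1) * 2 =2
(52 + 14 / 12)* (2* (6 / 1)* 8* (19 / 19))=5104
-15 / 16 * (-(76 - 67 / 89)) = 100455 / 1424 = 70.54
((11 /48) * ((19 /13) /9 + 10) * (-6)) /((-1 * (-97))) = -13079 /90792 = -0.14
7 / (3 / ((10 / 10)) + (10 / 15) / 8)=2.27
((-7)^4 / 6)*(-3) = -2401 / 2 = -1200.50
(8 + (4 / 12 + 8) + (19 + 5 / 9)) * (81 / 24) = 969 / 8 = 121.12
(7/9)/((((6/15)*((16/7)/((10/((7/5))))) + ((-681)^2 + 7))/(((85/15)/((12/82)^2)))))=25004875/56347827552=0.00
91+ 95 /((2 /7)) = 847 /2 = 423.50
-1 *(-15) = 15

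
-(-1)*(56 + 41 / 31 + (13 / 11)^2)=220256 / 3751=58.72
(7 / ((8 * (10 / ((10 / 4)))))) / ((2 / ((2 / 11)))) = 7 / 352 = 0.02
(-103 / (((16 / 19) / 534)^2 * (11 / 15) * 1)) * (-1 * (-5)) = -198805416525 / 704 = -282394057.56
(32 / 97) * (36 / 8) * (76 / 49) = 10944 / 4753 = 2.30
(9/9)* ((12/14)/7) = 6/49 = 0.12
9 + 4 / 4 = 10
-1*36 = -36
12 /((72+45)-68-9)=3 /10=0.30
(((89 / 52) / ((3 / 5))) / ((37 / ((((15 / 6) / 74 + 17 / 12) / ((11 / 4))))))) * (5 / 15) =71645 / 5285709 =0.01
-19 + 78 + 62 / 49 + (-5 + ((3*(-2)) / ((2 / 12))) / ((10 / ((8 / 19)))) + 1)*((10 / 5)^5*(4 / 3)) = -2444923 / 13965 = -175.08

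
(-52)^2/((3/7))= 18928/3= 6309.33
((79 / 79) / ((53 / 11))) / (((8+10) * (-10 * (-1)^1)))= 11 / 9540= 0.00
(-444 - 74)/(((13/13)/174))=-90132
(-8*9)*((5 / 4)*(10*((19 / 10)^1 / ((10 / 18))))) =-3078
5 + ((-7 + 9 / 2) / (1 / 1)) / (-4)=45 / 8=5.62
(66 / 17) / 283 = 66 / 4811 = 0.01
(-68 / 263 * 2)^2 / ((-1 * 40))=-2312 / 345845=-0.01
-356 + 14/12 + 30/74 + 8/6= -26129/74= -353.09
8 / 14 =4 / 7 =0.57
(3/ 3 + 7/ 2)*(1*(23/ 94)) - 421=-78941/ 188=-419.90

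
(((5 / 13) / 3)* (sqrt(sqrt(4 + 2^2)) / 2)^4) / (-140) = -1 / 2184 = -0.00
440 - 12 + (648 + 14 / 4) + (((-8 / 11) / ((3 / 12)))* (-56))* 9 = 56005 / 22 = 2545.68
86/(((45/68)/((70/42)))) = 5848/27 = 216.59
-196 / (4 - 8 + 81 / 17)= -3332 / 13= -256.31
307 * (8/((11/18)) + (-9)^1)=13815/11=1255.91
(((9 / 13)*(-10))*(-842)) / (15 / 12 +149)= 303120 / 7813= 38.80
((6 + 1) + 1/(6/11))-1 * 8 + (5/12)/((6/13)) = 1.74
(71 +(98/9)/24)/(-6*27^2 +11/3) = -7717/471996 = -0.02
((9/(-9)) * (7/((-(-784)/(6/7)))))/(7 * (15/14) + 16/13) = -39/44492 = -0.00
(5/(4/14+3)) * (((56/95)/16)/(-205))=-49/179170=-0.00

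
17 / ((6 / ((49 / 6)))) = 23.14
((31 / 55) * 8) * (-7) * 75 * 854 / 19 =-106402.68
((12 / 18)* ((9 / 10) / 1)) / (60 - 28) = 3 / 160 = 0.02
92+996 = 1088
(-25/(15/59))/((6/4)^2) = -1180/27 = -43.70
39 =39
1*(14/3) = 14/3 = 4.67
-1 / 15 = -0.07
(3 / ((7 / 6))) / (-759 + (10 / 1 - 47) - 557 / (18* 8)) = -2592 / 806267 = -0.00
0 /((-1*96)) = 0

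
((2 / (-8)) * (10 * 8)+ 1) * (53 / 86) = -1007 / 86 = -11.71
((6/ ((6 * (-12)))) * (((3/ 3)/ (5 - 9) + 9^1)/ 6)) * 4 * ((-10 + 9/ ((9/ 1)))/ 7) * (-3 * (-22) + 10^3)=2665/ 4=666.25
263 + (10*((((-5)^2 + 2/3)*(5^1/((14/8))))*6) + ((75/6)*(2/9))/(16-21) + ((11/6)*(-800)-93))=27925/9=3102.78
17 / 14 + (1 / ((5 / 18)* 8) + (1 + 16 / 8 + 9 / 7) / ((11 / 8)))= 7363 / 1540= 4.78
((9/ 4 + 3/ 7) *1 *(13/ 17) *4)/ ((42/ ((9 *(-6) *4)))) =-35100/ 833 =-42.14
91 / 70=13 / 10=1.30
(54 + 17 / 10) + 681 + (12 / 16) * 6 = 3706 / 5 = 741.20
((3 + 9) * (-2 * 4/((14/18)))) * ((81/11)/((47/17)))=-1189728/3619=-328.74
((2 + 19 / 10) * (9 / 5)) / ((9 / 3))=117 / 50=2.34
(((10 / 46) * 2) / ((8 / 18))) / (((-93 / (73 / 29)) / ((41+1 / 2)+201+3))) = -6.50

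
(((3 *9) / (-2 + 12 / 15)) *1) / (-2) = 45 / 4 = 11.25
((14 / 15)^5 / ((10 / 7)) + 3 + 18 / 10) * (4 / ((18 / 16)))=643436288 / 34171875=18.83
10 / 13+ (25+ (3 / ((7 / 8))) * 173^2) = 9340193 / 91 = 102639.48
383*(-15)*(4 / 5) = -4596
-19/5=-3.80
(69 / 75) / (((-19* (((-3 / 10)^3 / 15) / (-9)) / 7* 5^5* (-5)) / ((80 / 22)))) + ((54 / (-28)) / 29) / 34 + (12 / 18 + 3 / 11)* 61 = 62420082623 / 1081888500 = 57.70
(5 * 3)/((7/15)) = 225/7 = 32.14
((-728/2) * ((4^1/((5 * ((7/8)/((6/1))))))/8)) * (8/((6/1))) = -1664/5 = -332.80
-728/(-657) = 1.11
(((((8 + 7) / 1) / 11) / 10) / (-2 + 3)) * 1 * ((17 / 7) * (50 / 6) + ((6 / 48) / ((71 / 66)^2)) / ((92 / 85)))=396150065 / 142841776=2.77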